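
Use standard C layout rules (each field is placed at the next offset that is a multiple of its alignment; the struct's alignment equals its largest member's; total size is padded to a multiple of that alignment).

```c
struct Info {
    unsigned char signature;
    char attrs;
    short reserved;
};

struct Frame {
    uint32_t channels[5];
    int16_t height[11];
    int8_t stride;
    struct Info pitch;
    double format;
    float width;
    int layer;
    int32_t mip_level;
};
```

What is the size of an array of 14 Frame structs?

1008

Info: @0: signature [1B, align 1] → 1; @1: attrs [1B, align 1] → 2; @2: reserved [2B, align 2] → 4; size 4, align 2
@0: channels [20B, align 4] → 20
@20: height [22B, align 2] → 42
@42: stride [1B, align 1] → 43
+1 pad (align 2)
@44: pitch [4B, align 2] → 48
@48: format [8B, align 8] → 56
@56: width [4B, align 4] → 60
@60: layer [4B, align 4] → 64
@64: mip_level [4B, align 4] → 68
+4 tail pad (align 8)
size 72, align 8
array of 14: 14 × 72 = 1008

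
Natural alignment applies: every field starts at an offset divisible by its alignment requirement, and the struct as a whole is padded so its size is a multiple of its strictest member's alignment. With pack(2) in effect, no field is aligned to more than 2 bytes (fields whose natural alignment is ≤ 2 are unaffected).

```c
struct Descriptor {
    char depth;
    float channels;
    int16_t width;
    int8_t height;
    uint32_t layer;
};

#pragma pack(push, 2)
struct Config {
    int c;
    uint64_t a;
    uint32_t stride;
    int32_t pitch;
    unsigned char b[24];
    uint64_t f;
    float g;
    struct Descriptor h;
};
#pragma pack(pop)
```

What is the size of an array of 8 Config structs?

Descriptor: depth at 0 (size 1, align 1) → ends 1; pad 3 to align 4 for channels; channels at 4 (size 4, align 4) → ends 8; width at 8 (size 2, align 2) → ends 10; height at 10 (size 1, align 1) → ends 11; pad 1 to align 4 for layer; layer at 12 (size 4, align 4) → ends 16; total 16 bytes, alignment 4
c at 0 (size 4, align 2) → ends 4
a at 4 (size 8, align 2) → ends 12
stride at 12 (size 4, align 2) → ends 16
pitch at 16 (size 4, align 2) → ends 20
b at 20 (size 24, align 1) → ends 44
f at 44 (size 8, align 2) → ends 52
g at 52 (size 4, align 2) → ends 56
h at 56 (size 16, align 2) → ends 72
total 72 bytes, alignment 2
array of 8: 8 × 72 = 576

576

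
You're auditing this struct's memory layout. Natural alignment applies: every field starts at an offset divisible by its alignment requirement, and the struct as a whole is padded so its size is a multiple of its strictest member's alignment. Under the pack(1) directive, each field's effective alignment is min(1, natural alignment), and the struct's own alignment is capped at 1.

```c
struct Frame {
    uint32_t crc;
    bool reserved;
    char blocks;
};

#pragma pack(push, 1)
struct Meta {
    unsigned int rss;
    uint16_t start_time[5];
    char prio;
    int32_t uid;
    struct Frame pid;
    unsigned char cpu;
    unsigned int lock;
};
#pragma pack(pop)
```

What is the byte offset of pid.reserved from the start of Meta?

23

Frame: crc at 0 (size 4, align 4) → ends 4; reserved at 4 (size 1, align 1) → ends 5; blocks at 5 (size 1, align 1) → ends 6; tail pad 2 to reach multiple of 4; total 8 bytes, alignment 4
rss at 0 (size 4, align 1) → ends 4
start_time at 4 (size 10, align 1) → ends 14
prio at 14 (size 1, align 1) → ends 15
uid at 15 (size 4, align 1) → ends 19
pid at 19 (size 8, align 1) → ends 27
within Frame: reserved at 4
19 + 4 = 23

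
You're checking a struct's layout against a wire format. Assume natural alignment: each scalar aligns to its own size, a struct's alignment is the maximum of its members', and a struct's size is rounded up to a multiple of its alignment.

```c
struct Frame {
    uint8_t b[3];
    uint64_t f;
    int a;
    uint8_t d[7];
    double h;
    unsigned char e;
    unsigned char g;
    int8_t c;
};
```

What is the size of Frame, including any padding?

@0: b [3B, align 1] → 3
+5 pad (align 8)
@8: f [8B, align 8] → 16
@16: a [4B, align 4] → 20
@20: d [7B, align 1] → 27
+5 pad (align 8)
@32: h [8B, align 8] → 40
@40: e [1B, align 1] → 41
@41: g [1B, align 1] → 42
@42: c [1B, align 1] → 43
+5 tail pad (align 8)
size 48, align 8

48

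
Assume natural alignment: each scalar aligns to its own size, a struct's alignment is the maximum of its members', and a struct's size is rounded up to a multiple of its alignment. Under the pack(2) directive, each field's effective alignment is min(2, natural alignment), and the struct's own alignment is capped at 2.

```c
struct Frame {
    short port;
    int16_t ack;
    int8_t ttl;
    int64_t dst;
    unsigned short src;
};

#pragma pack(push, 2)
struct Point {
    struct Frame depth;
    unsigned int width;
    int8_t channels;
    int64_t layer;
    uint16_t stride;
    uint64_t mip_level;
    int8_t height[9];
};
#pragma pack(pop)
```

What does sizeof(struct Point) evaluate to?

58

Frame: 0..2  port  (2B, 2-aligned); 2..4  ack  (2B, 2-aligned); 4..5  ttl  (1B, 1-aligned); 5..8  -- padding (3B); 8..16  dst  (8B, 8-aligned); 16..18  src  (2B, 2-aligned); 18..24  -- tail padding (6B); sizeof = 24, alignof = 8
0..24  depth  (24B, 2-aligned)
24..28  width  (4B, 2-aligned)
28..29  channels  (1B, 1-aligned)
29..30  -- padding (1B)
30..38  layer  (8B, 2-aligned)
38..40  stride  (2B, 2-aligned)
40..48  mip_level  (8B, 2-aligned)
48..57  height  (9B, 1-aligned)
57..58  -- tail padding (1B)
sizeof = 58, alignof = 2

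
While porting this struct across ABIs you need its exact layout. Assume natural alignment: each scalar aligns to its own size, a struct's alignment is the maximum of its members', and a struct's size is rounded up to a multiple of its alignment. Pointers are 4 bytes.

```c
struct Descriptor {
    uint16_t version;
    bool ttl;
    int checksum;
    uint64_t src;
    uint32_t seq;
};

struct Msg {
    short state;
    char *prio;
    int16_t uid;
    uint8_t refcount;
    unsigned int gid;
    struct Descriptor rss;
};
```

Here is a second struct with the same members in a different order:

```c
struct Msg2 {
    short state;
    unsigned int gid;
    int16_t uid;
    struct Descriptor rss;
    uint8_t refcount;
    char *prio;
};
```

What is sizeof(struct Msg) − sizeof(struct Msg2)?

Descriptor: @0: version [2B, align 2] → 2; @2: ttl [1B, align 1] → 3; +1 pad (align 4); @4: checksum [4B, align 4] → 8; @8: src [8B, align 8] → 16; @16: seq [4B, align 4] → 20; +4 tail pad (align 8); size 24, align 8
@0: state [2B, align 2] → 2
+2 pad (align 4)
@4: prio [4B, align 4] → 8
@8: uid [2B, align 2] → 10
@10: refcount [1B, align 1] → 11
+1 pad (align 4)
@12: gid [4B, align 4] → 16
@16: rss [24B, align 8] → 40
size 40, align 8
— Msg2 —
@0: state [2B, align 2] → 2
+2 pad (align 4)
@4: gid [4B, align 4] → 8
@8: uid [2B, align 2] → 10
+6 pad (align 8)
@16: rss [24B, align 8] → 40
@40: refcount [1B, align 1] → 41
+3 pad (align 4)
@44: prio [4B, align 4] → 48
size 48, align 8
40 − 48 = -8

-8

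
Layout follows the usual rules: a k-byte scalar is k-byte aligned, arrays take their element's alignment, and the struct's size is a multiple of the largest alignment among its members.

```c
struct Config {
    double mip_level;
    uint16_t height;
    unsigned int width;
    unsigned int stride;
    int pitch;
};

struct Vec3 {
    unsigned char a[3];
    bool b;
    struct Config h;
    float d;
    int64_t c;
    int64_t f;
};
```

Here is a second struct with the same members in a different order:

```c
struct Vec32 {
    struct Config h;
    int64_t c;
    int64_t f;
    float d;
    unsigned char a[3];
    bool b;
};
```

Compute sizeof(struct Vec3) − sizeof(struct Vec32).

Config: mip_level at 0 (size 8, align 8) → ends 8; height at 8 (size 2, align 2) → ends 10; pad 2 to align 4 for width; width at 12 (size 4, align 4) → ends 16; stride at 16 (size 4, align 4) → ends 20; pitch at 20 (size 4, align 4) → ends 24; total 24 bytes, alignment 8
a at 0 (size 3, align 1) → ends 3
b at 3 (size 1, align 1) → ends 4
pad 4 to align 8 for h
h at 8 (size 24, align 8) → ends 32
d at 32 (size 4, align 4) → ends 36
pad 4 to align 8 for c
c at 40 (size 8, align 8) → ends 48
f at 48 (size 8, align 8) → ends 56
total 56 bytes, alignment 8
— Vec32 —
h at 0 (size 24, align 8) → ends 24
c at 24 (size 8, align 8) → ends 32
f at 32 (size 8, align 8) → ends 40
d at 40 (size 4, align 4) → ends 44
a at 44 (size 3, align 1) → ends 47
b at 47 (size 1, align 1) → ends 48
total 48 bytes, alignment 8
56 − 48 = 8

8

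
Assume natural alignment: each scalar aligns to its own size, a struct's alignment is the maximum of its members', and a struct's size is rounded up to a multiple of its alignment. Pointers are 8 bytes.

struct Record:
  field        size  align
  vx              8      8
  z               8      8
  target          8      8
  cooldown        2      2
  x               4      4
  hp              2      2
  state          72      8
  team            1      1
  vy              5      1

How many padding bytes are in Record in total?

10

vx at 0 (size 8, align 8) → ends 8
z at 8 (size 8, align 8) → ends 16
target at 16 (size 8, align 8) → ends 24
cooldown at 24 (size 2, align 2) → ends 26
pad 2 to align 4 for x
x at 28 (size 4, align 4) → ends 32
hp at 32 (size 2, align 2) → ends 34
pad 6 to align 8 for state
state at 40 (size 72, align 8) → ends 112
team at 112 (size 1, align 1) → ends 113
vy at 113 (size 5, align 1) → ends 118
tail pad 2 to reach multiple of 8
total 120 bytes, alignment 8
data bytes 110, size 120 → padding 10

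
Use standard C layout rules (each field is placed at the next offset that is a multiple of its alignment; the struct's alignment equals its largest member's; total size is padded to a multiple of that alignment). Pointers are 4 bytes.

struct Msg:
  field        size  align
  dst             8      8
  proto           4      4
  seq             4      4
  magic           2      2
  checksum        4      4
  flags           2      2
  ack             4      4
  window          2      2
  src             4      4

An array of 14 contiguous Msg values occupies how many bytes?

560

0..8  dst  (8B, 8-aligned)
8..12  proto  (4B, 4-aligned)
12..16  seq  (4B, 4-aligned)
16..18  magic  (2B, 2-aligned)
18..20  -- padding (2B)
20..24  checksum  (4B, 4-aligned)
24..26  flags  (2B, 2-aligned)
26..28  -- padding (2B)
28..32  ack  (4B, 4-aligned)
32..34  window  (2B, 2-aligned)
34..36  -- padding (2B)
36..40  src  (4B, 4-aligned)
sizeof = 40, alignof = 8
array of 14: 14 × 40 = 560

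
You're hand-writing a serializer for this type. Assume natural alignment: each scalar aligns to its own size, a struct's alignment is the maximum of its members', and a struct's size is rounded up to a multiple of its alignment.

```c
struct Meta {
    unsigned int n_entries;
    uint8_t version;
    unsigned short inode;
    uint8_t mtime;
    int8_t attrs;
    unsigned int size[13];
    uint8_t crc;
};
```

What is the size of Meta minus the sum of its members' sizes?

6

n_entries at 0 (size 4, align 4) → ends 4
version at 4 (size 1, align 1) → ends 5
pad 1 to align 2 for inode
inode at 6 (size 2, align 2) → ends 8
mtime at 8 (size 1, align 1) → ends 9
attrs at 9 (size 1, align 1) → ends 10
pad 2 to align 4 for size
size at 12 (size 52, align 4) → ends 64
crc at 64 (size 1, align 1) → ends 65
tail pad 3 to reach multiple of 4
total 68 bytes, alignment 4
data bytes 62, size 68 → padding 6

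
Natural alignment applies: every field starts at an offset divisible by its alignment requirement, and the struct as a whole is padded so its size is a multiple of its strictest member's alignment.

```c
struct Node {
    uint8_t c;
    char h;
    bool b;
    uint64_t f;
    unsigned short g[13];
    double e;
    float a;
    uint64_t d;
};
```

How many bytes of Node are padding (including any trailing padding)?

@0: c [1B, align 1] → 1
@1: h [1B, align 1] → 2
@2: b [1B, align 1] → 3
+5 pad (align 8)
@8: f [8B, align 8] → 16
@16: g [26B, align 2] → 42
+6 pad (align 8)
@48: e [8B, align 8] → 56
@56: a [4B, align 4] → 60
+4 pad (align 8)
@64: d [8B, align 8] → 72
size 72, align 8
data bytes 57, size 72 → padding 15

15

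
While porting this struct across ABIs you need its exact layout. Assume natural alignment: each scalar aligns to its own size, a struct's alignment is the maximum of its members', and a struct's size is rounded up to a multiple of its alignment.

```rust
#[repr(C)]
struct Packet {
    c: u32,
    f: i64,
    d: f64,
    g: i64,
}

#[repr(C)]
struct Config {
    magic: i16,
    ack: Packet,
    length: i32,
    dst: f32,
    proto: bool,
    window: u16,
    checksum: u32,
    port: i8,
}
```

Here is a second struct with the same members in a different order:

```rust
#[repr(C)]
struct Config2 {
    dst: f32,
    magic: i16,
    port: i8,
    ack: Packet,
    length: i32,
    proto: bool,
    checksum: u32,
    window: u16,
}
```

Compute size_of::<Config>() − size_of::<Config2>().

Packet: @0: c [4B, align 4] → 4; +4 pad (align 8); @8: f [8B, align 8] → 16; @16: d [8B, align 8] → 24; @24: g [8B, align 8] → 32; size 32, align 8
@0: magic [2B, align 2] → 2
+6 pad (align 8)
@8: ack [32B, align 8] → 40
@40: length [4B, align 4] → 44
@44: dst [4B, align 4] → 48
@48: proto [1B, align 1] → 49
+1 pad (align 2)
@50: window [2B, align 2] → 52
@52: checksum [4B, align 4] → 56
@56: port [1B, align 1] → 57
+7 tail pad (align 8)
size 64, align 8
— Config2 —
@0: dst [4B, align 4] → 4
@4: magic [2B, align 2] → 6
@6: port [1B, align 1] → 7
+1 pad (align 8)
@8: ack [32B, align 8] → 40
@40: length [4B, align 4] → 44
@44: proto [1B, align 1] → 45
+3 pad (align 4)
@48: checksum [4B, align 4] → 52
@52: window [2B, align 2] → 54
+2 tail pad (align 8)
size 56, align 8
64 − 56 = 8

8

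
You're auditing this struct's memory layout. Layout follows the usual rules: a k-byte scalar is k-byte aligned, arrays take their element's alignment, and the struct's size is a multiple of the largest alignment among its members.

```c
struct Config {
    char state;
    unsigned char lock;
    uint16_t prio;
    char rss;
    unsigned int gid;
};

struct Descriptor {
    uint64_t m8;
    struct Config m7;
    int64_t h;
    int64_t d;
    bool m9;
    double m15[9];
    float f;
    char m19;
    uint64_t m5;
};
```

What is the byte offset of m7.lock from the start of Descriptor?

9

Config: @0: state [1B, align 1] → 1; @1: lock [1B, align 1] → 2; @2: prio [2B, align 2] → 4; @4: rss [1B, align 1] → 5; +3 pad (align 4); @8: gid [4B, align 4] → 12; size 12, align 4
@0: m8 [8B, align 8] → 8
@8: m7 [12B, align 4] → 20
within Config: lock at 1
8 + 1 = 9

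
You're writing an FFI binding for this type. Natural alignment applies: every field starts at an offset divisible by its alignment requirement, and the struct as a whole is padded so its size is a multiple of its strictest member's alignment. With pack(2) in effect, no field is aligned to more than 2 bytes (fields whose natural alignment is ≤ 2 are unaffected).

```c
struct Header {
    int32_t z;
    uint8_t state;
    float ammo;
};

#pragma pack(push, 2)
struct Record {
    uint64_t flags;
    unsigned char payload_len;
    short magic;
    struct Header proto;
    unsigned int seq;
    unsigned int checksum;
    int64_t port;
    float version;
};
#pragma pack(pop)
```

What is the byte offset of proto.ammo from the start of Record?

Header: z at 0 (size 4, align 4) → ends 4; state at 4 (size 1, align 1) → ends 5; pad 3 to align 4 for ammo; ammo at 8 (size 4, align 4) → ends 12; total 12 bytes, alignment 4
flags at 0 (size 8, align 2) → ends 8
payload_len at 8 (size 1, align 1) → ends 9
pad 1 to align 2 for magic
magic at 10 (size 2, align 2) → ends 12
proto at 12 (size 12, align 2) → ends 24
within Header: ammo at 8
12 + 8 = 20

20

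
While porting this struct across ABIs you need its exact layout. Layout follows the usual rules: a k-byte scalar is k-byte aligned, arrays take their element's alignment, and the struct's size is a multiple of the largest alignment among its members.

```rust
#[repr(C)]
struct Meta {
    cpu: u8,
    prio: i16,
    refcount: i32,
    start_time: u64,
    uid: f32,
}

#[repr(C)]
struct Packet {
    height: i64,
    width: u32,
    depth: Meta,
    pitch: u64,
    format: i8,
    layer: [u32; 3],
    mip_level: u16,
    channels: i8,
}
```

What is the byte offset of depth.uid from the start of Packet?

32

Meta: @0: cpu [1B, align 1] → 1; +1 pad (align 2); @2: prio [2B, align 2] → 4; @4: refcount [4B, align 4] → 8; @8: start_time [8B, align 8] → 16; @16: uid [4B, align 4] → 20; +4 tail pad (align 8); size 24, align 8
@0: height [8B, align 8] → 8
@8: width [4B, align 4] → 12
+4 pad (align 8)
@16: depth [24B, align 8] → 40
within Meta: uid at 16
16 + 16 = 32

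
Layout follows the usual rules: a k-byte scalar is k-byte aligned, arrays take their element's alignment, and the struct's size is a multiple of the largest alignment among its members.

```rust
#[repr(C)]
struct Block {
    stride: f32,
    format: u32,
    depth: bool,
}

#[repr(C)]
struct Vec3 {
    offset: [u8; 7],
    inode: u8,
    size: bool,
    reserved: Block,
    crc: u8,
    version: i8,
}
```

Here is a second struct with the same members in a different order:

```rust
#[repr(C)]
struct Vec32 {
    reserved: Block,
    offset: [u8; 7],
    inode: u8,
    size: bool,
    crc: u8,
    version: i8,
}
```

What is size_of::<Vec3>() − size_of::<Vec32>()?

4

Block: stride at 0 (size 4, align 4) → ends 4; format at 4 (size 4, align 4) → ends 8; depth at 8 (size 1, align 1) → ends 9; tail pad 3 to reach multiple of 4; total 12 bytes, alignment 4
offset at 0 (size 7, align 1) → ends 7
inode at 7 (size 1, align 1) → ends 8
size at 8 (size 1, align 1) → ends 9
pad 3 to align 4 for reserved
reserved at 12 (size 12, align 4) → ends 24
crc at 24 (size 1, align 1) → ends 25
version at 25 (size 1, align 1) → ends 26
tail pad 2 to reach multiple of 4
total 28 bytes, alignment 4
— Vec32 —
reserved at 0 (size 12, align 4) → ends 12
offset at 12 (size 7, align 1) → ends 19
inode at 19 (size 1, align 1) → ends 20
size at 20 (size 1, align 1) → ends 21
crc at 21 (size 1, align 1) → ends 22
version at 22 (size 1, align 1) → ends 23
tail pad 1 to reach multiple of 4
total 24 bytes, alignment 4
28 − 24 = 4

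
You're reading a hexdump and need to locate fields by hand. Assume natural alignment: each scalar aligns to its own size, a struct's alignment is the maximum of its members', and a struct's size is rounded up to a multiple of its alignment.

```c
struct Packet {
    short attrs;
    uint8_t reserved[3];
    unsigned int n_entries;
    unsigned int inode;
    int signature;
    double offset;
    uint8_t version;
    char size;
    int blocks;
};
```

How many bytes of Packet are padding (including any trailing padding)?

9

@0: attrs [2B, align 2] → 2
@2: reserved [3B, align 1] → 5
+3 pad (align 4)
@8: n_entries [4B, align 4] → 12
@12: inode [4B, align 4] → 16
@16: signature [4B, align 4] → 20
+4 pad (align 8)
@24: offset [8B, align 8] → 32
@32: version [1B, align 1] → 33
@33: size [1B, align 1] → 34
+2 pad (align 4)
@36: blocks [4B, align 4] → 40
size 40, align 8
data bytes 31, size 40 → padding 9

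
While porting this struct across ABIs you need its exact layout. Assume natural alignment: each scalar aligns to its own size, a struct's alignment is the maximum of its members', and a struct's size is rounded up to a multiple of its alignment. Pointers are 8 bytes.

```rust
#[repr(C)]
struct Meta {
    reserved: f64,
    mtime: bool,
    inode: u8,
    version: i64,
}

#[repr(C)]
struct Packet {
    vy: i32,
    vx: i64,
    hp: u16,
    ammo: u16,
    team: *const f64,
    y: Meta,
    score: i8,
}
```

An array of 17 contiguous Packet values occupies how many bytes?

Meta: @0: reserved [8B, align 8] → 8; @8: mtime [1B, align 1] → 9; @9: inode [1B, align 1] → 10; +6 pad (align 8); @16: version [8B, align 8] → 24; size 24, align 8
@0: vy [4B, align 4] → 4
+4 pad (align 8)
@8: vx [8B, align 8] → 16
@16: hp [2B, align 2] → 18
@18: ammo [2B, align 2] → 20
+4 pad (align 8)
@24: team [8B, align 8] → 32
@32: y [24B, align 8] → 56
@56: score [1B, align 1] → 57
+7 tail pad (align 8)
size 64, align 8
array of 17: 17 × 64 = 1088

1088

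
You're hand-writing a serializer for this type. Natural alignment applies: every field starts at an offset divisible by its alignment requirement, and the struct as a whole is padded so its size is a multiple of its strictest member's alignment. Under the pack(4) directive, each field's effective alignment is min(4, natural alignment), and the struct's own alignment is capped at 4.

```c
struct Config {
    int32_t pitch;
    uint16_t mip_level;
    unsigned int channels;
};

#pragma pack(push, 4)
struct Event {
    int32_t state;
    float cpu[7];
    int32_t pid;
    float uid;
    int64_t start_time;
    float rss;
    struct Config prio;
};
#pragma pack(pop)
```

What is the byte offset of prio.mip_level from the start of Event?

56

Config: pitch at 0 (size 4, align 4) → ends 4; mip_level at 4 (size 2, align 2) → ends 6; pad 2 to align 4 for channels; channels at 8 (size 4, align 4) → ends 12; total 12 bytes, alignment 4
state at 0 (size 4, align 4) → ends 4
cpu at 4 (size 28, align 4) → ends 32
pid at 32 (size 4, align 4) → ends 36
uid at 36 (size 4, align 4) → ends 40
start_time at 40 (size 8, align 4) → ends 48
rss at 48 (size 4, align 4) → ends 52
prio at 52 (size 12, align 4) → ends 64
within Config: mip_level at 4
52 + 4 = 56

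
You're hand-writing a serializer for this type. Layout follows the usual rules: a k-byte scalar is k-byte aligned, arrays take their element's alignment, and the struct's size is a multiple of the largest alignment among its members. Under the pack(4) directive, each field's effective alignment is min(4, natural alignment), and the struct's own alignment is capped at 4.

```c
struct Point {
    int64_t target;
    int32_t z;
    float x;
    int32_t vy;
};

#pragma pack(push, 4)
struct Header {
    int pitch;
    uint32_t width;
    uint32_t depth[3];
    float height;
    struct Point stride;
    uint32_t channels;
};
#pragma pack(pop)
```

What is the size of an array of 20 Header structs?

Point: target at 0 (size 8, align 8) → ends 8; z at 8 (size 4, align 4) → ends 12; x at 12 (size 4, align 4) → ends 16; vy at 16 (size 4, align 4) → ends 20; tail pad 4 to reach multiple of 8; total 24 bytes, alignment 8
pitch at 0 (size 4, align 4) → ends 4
width at 4 (size 4, align 4) → ends 8
depth at 8 (size 12, align 4) → ends 20
height at 20 (size 4, align 4) → ends 24
stride at 24 (size 24, align 4) → ends 48
channels at 48 (size 4, align 4) → ends 52
total 52 bytes, alignment 4
array of 20: 20 × 52 = 1040

1040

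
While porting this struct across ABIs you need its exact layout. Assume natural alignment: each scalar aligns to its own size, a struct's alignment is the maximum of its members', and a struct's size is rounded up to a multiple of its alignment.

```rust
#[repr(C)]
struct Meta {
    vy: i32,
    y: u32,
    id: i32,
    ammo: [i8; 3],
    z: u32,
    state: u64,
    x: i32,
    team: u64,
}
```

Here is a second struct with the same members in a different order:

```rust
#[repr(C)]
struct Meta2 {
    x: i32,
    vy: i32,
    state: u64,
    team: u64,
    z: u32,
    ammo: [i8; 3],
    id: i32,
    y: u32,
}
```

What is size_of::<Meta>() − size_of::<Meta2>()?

8

@0: vy [4B, align 4] → 4
@4: y [4B, align 4] → 8
@8: id [4B, align 4] → 12
@12: ammo [3B, align 1] → 15
+1 pad (align 4)
@16: z [4B, align 4] → 20
+4 pad (align 8)
@24: state [8B, align 8] → 32
@32: x [4B, align 4] → 36
+4 pad (align 8)
@40: team [8B, align 8] → 48
size 48, align 8
— Meta2 —
@0: x [4B, align 4] → 4
@4: vy [4B, align 4] → 8
@8: state [8B, align 8] → 16
@16: team [8B, align 8] → 24
@24: z [4B, align 4] → 28
@28: ammo [3B, align 1] → 31
+1 pad (align 4)
@32: id [4B, align 4] → 36
@36: y [4B, align 4] → 40
size 40, align 8
48 − 40 = 8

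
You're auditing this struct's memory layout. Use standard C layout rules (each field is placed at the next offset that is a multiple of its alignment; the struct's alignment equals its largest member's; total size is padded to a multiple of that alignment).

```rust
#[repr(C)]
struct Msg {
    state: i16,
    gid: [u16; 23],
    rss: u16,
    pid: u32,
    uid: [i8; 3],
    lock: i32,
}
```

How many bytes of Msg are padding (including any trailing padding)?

state at 0 (size 2, align 2) → ends 2
gid at 2 (size 46, align 2) → ends 48
rss at 48 (size 2, align 2) → ends 50
pad 2 to align 4 for pid
pid at 52 (size 4, align 4) → ends 56
uid at 56 (size 3, align 1) → ends 59
pad 1 to align 4 for lock
lock at 60 (size 4, align 4) → ends 64
total 64 bytes, alignment 4
data bytes 61, size 64 → padding 3

3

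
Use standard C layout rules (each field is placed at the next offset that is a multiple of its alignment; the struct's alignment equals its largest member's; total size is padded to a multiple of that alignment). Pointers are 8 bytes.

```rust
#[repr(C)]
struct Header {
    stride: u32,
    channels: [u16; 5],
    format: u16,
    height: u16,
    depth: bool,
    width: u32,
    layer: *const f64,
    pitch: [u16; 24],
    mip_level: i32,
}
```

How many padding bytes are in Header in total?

5

@0: stride [4B, align 4] → 4
@4: channels [10B, align 2] → 14
@14: format [2B, align 2] → 16
@16: height [2B, align 2] → 18
@18: depth [1B, align 1] → 19
+1 pad (align 4)
@20: width [4B, align 4] → 24
@24: layer [8B, align 8] → 32
@32: pitch [48B, align 2] → 80
@80: mip_level [4B, align 4] → 84
+4 tail pad (align 8)
size 88, align 8
data bytes 83, size 88 → padding 5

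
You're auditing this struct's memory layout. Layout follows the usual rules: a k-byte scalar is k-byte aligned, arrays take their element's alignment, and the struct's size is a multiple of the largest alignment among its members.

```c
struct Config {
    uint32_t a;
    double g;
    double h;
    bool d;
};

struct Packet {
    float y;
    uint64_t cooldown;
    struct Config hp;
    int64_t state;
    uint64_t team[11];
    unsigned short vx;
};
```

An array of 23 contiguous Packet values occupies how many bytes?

3496

Config: @0: a [4B, align 4] → 4; +4 pad (align 8); @8: g [8B, align 8] → 16; @16: h [8B, align 8] → 24; @24: d [1B, align 1] → 25; +7 tail pad (align 8); size 32, align 8
@0: y [4B, align 4] → 4
+4 pad (align 8)
@8: cooldown [8B, align 8] → 16
@16: hp [32B, align 8] → 48
@48: state [8B, align 8] → 56
@56: team [88B, align 8] → 144
@144: vx [2B, align 2] → 146
+6 tail pad (align 8)
size 152, align 8
array of 23: 23 × 152 = 3496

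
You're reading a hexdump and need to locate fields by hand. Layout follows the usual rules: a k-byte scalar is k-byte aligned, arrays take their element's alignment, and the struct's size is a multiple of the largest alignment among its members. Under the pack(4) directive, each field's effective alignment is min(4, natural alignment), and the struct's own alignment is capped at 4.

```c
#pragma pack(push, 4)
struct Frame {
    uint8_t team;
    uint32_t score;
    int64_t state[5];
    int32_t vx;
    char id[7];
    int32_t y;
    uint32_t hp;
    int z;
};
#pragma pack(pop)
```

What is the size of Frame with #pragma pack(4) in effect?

0..1  team  (1B, 1-aligned)
1..4  -- padding (3B)
4..8  score  (4B, 4-aligned)
8..48  state  (40B, 4-aligned)
48..52  vx  (4B, 4-aligned)
52..59  id  (7B, 1-aligned)
59..60  -- padding (1B)
60..64  y  (4B, 4-aligned)
64..68  hp  (4B, 4-aligned)
68..72  z  (4B, 4-aligned)
sizeof = 72, alignof = 4

72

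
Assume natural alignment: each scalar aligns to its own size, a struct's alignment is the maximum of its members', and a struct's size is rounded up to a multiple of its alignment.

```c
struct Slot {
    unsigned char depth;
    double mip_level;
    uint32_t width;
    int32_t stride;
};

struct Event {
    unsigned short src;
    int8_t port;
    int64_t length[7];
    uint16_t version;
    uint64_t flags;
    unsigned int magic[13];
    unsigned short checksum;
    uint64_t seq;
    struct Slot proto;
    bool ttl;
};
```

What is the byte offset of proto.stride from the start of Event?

Slot: @0: depth [1B, align 1] → 1; +7 pad (align 8); @8: mip_level [8B, align 8] → 16; @16: width [4B, align 4] → 20; @20: stride [4B, align 4] → 24; size 24, align 8
@0: src [2B, align 2] → 2
@2: port [1B, align 1] → 3
+5 pad (align 8)
@8: length [56B, align 8] → 64
@64: version [2B, align 2] → 66
+6 pad (align 8)
@72: flags [8B, align 8] → 80
@80: magic [52B, align 4] → 132
@132: checksum [2B, align 2] → 134
+2 pad (align 8)
@136: seq [8B, align 8] → 144
@144: proto [24B, align 8] → 168
within Slot: stride at 20
144 + 20 = 164

164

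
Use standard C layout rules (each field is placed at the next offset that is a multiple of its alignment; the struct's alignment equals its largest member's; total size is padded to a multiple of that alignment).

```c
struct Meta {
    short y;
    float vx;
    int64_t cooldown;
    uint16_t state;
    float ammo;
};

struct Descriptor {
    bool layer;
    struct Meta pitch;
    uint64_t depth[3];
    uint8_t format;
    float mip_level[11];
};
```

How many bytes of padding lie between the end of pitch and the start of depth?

0

Meta: @0: y [2B, align 2] → 2; +2 pad (align 4); @4: vx [4B, align 4] → 8; @8: cooldown [8B, align 8] → 16; @16: state [2B, align 2] → 18; +2 pad (align 4); @20: ammo [4B, align 4] → 24; size 24, align 8
@0: layer [1B, align 1] → 1
+7 pad (align 8)
@8: pitch [24B, align 8] → 32
@32: depth [24B, align 8] → 56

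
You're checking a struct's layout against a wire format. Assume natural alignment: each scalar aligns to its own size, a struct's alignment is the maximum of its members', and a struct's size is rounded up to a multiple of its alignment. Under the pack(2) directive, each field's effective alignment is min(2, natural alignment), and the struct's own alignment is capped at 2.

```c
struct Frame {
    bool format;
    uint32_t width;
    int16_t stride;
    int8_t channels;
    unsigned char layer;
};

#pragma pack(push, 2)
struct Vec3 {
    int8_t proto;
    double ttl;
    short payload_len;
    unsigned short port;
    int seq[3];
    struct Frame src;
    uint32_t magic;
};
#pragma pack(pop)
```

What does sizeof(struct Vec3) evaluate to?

42 bytes

Frame: @0: format [1B, align 1] → 1; +3 pad (align 4); @4: width [4B, align 4] → 8; @8: stride [2B, align 2] → 10; @10: channels [1B, align 1] → 11; @11: layer [1B, align 1] → 12; size 12, align 4
@0: proto [1B, align 1] → 1
+1 pad (align 2)
@2: ttl [8B, align 2] → 10
@10: payload_len [2B, align 2] → 12
@12: port [2B, align 2] → 14
@14: seq [12B, align 2] → 26
@26: src [12B, align 2] → 38
@38: magic [4B, align 2] → 42
size 42, align 2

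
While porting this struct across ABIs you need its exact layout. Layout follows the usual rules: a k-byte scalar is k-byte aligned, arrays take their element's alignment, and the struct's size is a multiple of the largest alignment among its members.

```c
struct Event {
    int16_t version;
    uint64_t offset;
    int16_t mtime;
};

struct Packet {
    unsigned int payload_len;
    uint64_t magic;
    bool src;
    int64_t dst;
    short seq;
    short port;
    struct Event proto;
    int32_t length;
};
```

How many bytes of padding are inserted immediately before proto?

Event: version at 0 (size 2, align 2) → ends 2; pad 6 to align 8 for offset; offset at 8 (size 8, align 8) → ends 16; mtime at 16 (size 2, align 2) → ends 18; tail pad 6 to reach multiple of 8; total 24 bytes, alignment 8
payload_len at 0 (size 4, align 4) → ends 4
pad 4 to align 8 for magic
magic at 8 (size 8, align 8) → ends 16
src at 16 (size 1, align 1) → ends 17
pad 7 to align 8 for dst
dst at 24 (size 8, align 8) → ends 32
seq at 32 (size 2, align 2) → ends 34
port at 34 (size 2, align 2) → ends 36
pad 4 to align 8 for proto
proto at 40 (size 24, align 8) → ends 64

4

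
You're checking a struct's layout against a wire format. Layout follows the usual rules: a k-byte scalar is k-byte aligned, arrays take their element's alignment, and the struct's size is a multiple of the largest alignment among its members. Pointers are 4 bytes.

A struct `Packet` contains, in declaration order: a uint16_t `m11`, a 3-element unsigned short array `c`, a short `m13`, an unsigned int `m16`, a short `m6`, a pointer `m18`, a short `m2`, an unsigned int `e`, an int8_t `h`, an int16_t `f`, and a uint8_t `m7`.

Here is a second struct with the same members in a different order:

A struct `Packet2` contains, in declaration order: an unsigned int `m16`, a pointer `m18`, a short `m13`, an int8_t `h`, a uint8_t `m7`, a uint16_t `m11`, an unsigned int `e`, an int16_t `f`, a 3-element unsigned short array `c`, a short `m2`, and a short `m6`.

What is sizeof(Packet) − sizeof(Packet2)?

8

m11 at 0 (size 2, align 2) → ends 2
c at 2 (size 6, align 2) → ends 8
m13 at 8 (size 2, align 2) → ends 10
pad 2 to align 4 for m16
m16 at 12 (size 4, align 4) → ends 16
m6 at 16 (size 2, align 2) → ends 18
pad 2 to align 4 for m18
m18 at 20 (size 4, align 4) → ends 24
m2 at 24 (size 2, align 2) → ends 26
pad 2 to align 4 for e
e at 28 (size 4, align 4) → ends 32
h at 32 (size 1, align 1) → ends 33
pad 1 to align 2 for f
f at 34 (size 2, align 2) → ends 36
m7 at 36 (size 1, align 1) → ends 37
tail pad 3 to reach multiple of 4
total 40 bytes, alignment 4
— Packet2 —
m16 at 0 (size 4, align 4) → ends 4
m18 at 4 (size 4, align 4) → ends 8
m13 at 8 (size 2, align 2) → ends 10
h at 10 (size 1, align 1) → ends 11
m7 at 11 (size 1, align 1) → ends 12
m11 at 12 (size 2, align 2) → ends 14
pad 2 to align 4 for e
e at 16 (size 4, align 4) → ends 20
f at 20 (size 2, align 2) → ends 22
c at 22 (size 6, align 2) → ends 28
m2 at 28 (size 2, align 2) → ends 30
m6 at 30 (size 2, align 2) → ends 32
total 32 bytes, alignment 4
40 − 32 = 8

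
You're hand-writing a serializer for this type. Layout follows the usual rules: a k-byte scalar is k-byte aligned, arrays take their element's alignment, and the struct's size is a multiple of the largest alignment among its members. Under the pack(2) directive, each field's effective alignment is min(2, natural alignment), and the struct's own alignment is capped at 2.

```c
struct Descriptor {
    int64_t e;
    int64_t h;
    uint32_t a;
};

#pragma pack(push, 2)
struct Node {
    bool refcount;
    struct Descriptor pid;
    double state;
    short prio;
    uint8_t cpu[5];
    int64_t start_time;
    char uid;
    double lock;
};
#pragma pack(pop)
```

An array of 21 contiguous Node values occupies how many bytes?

1260

Descriptor: e at 0 (size 8, align 8) → ends 8; h at 8 (size 8, align 8) → ends 16; a at 16 (size 4, align 4) → ends 20; tail pad 4 to reach multiple of 8; total 24 bytes, alignment 8
refcount at 0 (size 1, align 1) → ends 1
pad 1 to align 2 for pid
pid at 2 (size 24, align 2) → ends 26
state at 26 (size 8, align 2) → ends 34
prio at 34 (size 2, align 2) → ends 36
cpu at 36 (size 5, align 1) → ends 41
pad 1 to align 2 for start_time
start_time at 42 (size 8, align 2) → ends 50
uid at 50 (size 1, align 1) → ends 51
pad 1 to align 2 for lock
lock at 52 (size 8, align 2) → ends 60
total 60 bytes, alignment 2
array of 21: 21 × 60 = 1260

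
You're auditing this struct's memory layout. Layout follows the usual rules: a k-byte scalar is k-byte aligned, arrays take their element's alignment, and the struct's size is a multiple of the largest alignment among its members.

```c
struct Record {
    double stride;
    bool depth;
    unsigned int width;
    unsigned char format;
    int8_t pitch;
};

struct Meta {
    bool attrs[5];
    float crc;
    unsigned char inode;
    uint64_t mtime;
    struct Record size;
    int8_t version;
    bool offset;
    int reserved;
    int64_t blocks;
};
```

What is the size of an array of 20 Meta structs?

1280

Record: @0: stride [8B, align 8] → 8; @8: depth [1B, align 1] → 9; +3 pad (align 4); @12: width [4B, align 4] → 16; @16: format [1B, align 1] → 17; @17: pitch [1B, align 1] → 18; +6 tail pad (align 8); size 24, align 8
@0: attrs [5B, align 1] → 5
+3 pad (align 4)
@8: crc [4B, align 4] → 12
@12: inode [1B, align 1] → 13
+3 pad (align 8)
@16: mtime [8B, align 8] → 24
@24: size [24B, align 8] → 48
@48: version [1B, align 1] → 49
@49: offset [1B, align 1] → 50
+2 pad (align 4)
@52: reserved [4B, align 4] → 56
@56: blocks [8B, align 8] → 64
size 64, align 8
array of 20: 20 × 64 = 1280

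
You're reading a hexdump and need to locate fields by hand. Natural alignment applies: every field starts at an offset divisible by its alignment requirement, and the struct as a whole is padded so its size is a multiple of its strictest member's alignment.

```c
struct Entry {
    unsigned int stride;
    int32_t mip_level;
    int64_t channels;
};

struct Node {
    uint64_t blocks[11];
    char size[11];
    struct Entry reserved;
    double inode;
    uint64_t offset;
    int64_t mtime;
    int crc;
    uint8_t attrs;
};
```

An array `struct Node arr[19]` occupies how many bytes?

2888

Entry: @0: stride [4B, align 4] → 4; @4: mip_level [4B, align 4] → 8; @8: channels [8B, align 8] → 16; size 16, align 8
@0: blocks [88B, align 8] → 88
@88: size [11B, align 1] → 99
+5 pad (align 8)
@104: reserved [16B, align 8] → 120
@120: inode [8B, align 8] → 128
@128: offset [8B, align 8] → 136
@136: mtime [8B, align 8] → 144
@144: crc [4B, align 4] → 148
@148: attrs [1B, align 1] → 149
+3 tail pad (align 8)
size 152, align 8
array of 19: 19 × 152 = 2888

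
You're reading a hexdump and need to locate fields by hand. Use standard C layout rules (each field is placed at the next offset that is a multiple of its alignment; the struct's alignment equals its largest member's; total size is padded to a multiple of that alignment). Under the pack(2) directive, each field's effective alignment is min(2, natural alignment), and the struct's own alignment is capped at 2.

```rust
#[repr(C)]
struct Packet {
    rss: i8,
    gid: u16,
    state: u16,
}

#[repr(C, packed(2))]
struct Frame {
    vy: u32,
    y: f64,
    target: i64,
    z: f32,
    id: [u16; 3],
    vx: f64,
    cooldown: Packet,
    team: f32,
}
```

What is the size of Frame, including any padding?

48

Packet: @0: rss [1B, align 1] → 1; +1 pad (align 2); @2: gid [2B, align 2] → 4; @4: state [2B, align 2] → 6; size 6, align 2
@0: vy [4B, align 2] → 4
@4: y [8B, align 2] → 12
@12: target [8B, align 2] → 20
@20: z [4B, align 2] → 24
@24: id [6B, align 2] → 30
@30: vx [8B, align 2] → 38
@38: cooldown [6B, align 2] → 44
@44: team [4B, align 2] → 48
size 48, align 2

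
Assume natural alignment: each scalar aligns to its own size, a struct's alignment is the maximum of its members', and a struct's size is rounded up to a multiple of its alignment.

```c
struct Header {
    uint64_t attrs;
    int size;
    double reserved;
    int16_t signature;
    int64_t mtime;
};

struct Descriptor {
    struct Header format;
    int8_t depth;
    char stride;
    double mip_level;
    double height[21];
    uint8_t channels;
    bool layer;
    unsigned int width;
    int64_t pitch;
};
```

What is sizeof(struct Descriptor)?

240

Header: attrs at 0 (size 8, align 8) → ends 8; size at 8 (size 4, align 4) → ends 12; pad 4 to align 8 for reserved; reserved at 16 (size 8, align 8) → ends 24; signature at 24 (size 2, align 2) → ends 26; pad 6 to align 8 for mtime; mtime at 32 (size 8, align 8) → ends 40; total 40 bytes, alignment 8
format at 0 (size 40, align 8) → ends 40
depth at 40 (size 1, align 1) → ends 41
stride at 41 (size 1, align 1) → ends 42
pad 6 to align 8 for mip_level
mip_level at 48 (size 8, align 8) → ends 56
height at 56 (size 168, align 8) → ends 224
channels at 224 (size 1, align 1) → ends 225
layer at 225 (size 1, align 1) → ends 226
pad 2 to align 4 for width
width at 228 (size 4, align 4) → ends 232
pitch at 232 (size 8, align 8) → ends 240
total 240 bytes, alignment 8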